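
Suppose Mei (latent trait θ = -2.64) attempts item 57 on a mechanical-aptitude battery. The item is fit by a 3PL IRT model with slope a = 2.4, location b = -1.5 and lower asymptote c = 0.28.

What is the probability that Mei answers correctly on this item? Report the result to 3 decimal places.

0.324

P(θ) = c + (1 − c) · 1 / (1 + exp(−a(θ − b)))
Exponent: 2.4 × (-2.64 − (-1.5)) = -2.7360
1/(1 + e^{2.7360}) = 0.0609
P = 0.28 + 0.72 × 0.0609 = 0.3238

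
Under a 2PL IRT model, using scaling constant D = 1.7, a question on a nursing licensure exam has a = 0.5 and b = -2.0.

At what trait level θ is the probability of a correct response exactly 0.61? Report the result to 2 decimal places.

P(θ) = 1 / (1 + exp(−D·a(θ − b)))
logit = ln(0.6100/0.3900) = 0.4473
θ = b + logit/(1.7·a) = -2.0 + 0.4473/0.8500 = -1.4738

-1.47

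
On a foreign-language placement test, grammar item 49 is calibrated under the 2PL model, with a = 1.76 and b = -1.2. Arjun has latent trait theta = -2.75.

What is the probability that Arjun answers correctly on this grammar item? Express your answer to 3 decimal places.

0.061

P(theta) = 1 / (1 + exp(−a(theta − b)))
Exponent: 1.76 × (-2.75 − (-1.2)) = -2.7280
1/(1 + e^{2.7280}) = 0.0613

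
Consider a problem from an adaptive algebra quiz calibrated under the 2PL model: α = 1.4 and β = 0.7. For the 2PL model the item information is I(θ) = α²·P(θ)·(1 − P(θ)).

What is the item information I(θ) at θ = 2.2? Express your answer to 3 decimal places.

P = 1/(1+e^{-2.1000}) = 0.8909
P(1−P) = 0.8909 × 0.1091 = 0.0972
I = α² × P(1−P) = 1.4² × 0.0972 = 0.19050

0.191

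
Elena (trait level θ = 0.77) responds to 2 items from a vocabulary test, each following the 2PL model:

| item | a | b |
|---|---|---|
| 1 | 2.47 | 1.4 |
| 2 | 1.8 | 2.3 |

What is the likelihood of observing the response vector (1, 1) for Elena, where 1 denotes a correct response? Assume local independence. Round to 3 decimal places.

P(θ) = 1 / (1 + exp(−a(θ − b)))
P_1 = 1/(1+e^{1.5561}) = 0.1742
P_2 = 1/(1+e^{2.7540}) = 0.0599
L = P_1 × P_2 = 0.1742 × 0.0599 = 0.01043

0.010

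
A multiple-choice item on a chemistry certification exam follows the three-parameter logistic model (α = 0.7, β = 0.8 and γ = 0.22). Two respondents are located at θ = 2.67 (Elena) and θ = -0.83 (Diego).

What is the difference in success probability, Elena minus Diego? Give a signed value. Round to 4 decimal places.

P(θ) = γ + (1 − γ) · 1 / (1 + exp(−α(θ − β)))
P(Elena) = 0.8341  [exponent 1.3090]
P(Diego) = 0.4089  [exponent -1.1410]
Difference = 0.8341 − 0.4089 = 0.4253

0.4253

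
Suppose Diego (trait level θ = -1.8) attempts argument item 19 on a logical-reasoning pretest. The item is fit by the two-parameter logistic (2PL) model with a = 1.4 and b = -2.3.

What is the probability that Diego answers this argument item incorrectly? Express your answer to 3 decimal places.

P(θ) = 1 / (1 + exp(−a(θ − b)))
Exponent: 1.4 × (-1.8 − (-2.3)) = 0.7000
1/(1 + e^{-0.7000}) = 0.6682
P(incorrect) = 1 − 0.6682 = 0.3318

0.332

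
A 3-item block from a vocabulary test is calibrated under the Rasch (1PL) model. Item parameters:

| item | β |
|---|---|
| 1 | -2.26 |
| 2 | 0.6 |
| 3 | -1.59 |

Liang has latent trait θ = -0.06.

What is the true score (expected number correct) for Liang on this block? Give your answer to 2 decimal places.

2.06

P(θ) = 1 / (1 + exp(−(θ − β)))
P_1 = 1/(1+e^{-2.2000}) = 0.9002
P_2 = 1/(1+e^{0.6600}) = 0.3407
P_3 = 1/(1+e^{-1.5300}) = 0.8220
E[score] = 0.9002 + 0.3407 + 0.8220 = 2.0630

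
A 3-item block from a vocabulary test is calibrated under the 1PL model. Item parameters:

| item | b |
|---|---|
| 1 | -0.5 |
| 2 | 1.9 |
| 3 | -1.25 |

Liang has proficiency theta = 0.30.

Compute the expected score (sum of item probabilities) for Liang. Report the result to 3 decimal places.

1.683

P(theta) = 1 / (1 + exp(−(theta − b)))
P_1 = 1/(1+e^{-0.8000}) = 0.6900
P_2 = 1/(1+e^{1.6000}) = 0.1680
P_3 = 1/(1+e^{-1.5500}) = 0.8249
E[score] = 0.6900 + 0.1680 + 0.8249 = 1.6829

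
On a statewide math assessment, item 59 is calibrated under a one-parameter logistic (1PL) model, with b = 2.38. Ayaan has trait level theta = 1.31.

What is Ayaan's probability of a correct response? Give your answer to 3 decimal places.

P(theta) = 1 / (1 + exp(−(theta − b)))
Exponent: (1.31 − 2.38) = -1.0700
1/(1 + e^{1.0700}) = 0.2554
P = 0.2554

0.255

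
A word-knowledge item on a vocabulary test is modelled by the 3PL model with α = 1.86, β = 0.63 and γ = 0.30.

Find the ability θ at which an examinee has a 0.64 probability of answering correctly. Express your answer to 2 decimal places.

0.60

P(θ) = γ + (1 − γ) · 1 / (1 + exp(−α(θ − β)))
Remove guessing floor: (0.64 − 0.30)/(1 − 0.30) = 0.4857
logit = ln(0.4857/0.5143) = -0.0572
θ = β + logit/(α) = 0.63 + (-0.0572)/1.8600 = 0.5993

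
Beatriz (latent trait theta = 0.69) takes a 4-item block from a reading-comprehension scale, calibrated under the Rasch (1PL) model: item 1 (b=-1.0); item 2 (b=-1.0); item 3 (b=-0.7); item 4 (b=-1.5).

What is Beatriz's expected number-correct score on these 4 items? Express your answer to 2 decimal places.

P(theta) = 1 / (1 + exp(−(theta − b)))
P_1 = 1/(1+e^{-1.6900}) = 0.8442
P_2 = 1/(1+e^{-1.6900}) = 0.8442
P_3 = 1/(1+e^{-1.3900}) = 0.8006
P_4 = 1/(1+e^{-2.1900}) = 0.8993
E[score] = 0.8442 + 0.8442 + 0.8006 + 0.8993 = 3.3884

3.39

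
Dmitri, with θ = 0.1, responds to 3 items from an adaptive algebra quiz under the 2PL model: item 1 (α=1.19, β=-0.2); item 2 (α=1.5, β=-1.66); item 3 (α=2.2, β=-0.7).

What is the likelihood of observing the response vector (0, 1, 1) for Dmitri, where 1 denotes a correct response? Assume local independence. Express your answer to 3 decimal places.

0.328

P(θ) = 1 / (1 + exp(−α(θ − β)))
P_1 = 1/(1+e^{-0.3570}) = 0.5883
P_2 = 1/(1+e^{-2.6400}) = 0.9334
P_3 = 1/(1+e^{-1.7600}) = 0.8532
L = (1−P_1) × P_2 × P_3 = 0.4117 × 0.9334 × 0.8532 = 0.32786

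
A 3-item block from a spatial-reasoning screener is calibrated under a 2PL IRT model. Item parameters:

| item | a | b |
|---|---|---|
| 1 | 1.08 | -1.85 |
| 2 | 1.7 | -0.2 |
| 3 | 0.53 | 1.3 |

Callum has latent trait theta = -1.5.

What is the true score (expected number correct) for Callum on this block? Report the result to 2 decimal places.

P(theta) = 1 / (1 + exp(−a(theta − b)))
P_1 = 1/(1+e^{-0.3780}) = 0.5934
P_2 = 1/(1+e^{2.2100}) = 0.0989
P_3 = 1/(1+e^{1.4840}) = 0.1848
E[score] = 0.5934 + 0.0989 + 0.1848 = 0.8771

0.88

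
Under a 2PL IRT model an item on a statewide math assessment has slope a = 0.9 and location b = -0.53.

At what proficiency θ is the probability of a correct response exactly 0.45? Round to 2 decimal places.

-0.75

P(θ) = 1 / (1 + exp(−a(θ − b)))
logit = ln(0.4500/0.5500) = -0.2007
θ = b + logit/(a) = -0.53 + (-0.2007)/0.9000 = -0.7530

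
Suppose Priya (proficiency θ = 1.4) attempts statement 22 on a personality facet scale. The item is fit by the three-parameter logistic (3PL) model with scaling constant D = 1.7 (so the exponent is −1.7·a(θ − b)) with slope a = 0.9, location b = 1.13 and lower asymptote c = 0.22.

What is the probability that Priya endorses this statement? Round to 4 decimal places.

P(θ) = c + (1 − c) · 1 / (1 + exp(−D·a(θ − b)))
Exponent: 1.7 × 0.9 × (1.4 − 1.13) = 0.4131
1/(1 + e^{-0.4131}) = 0.6018
P = 0.22 + 0.78 × 0.6018 = 0.6894

0.6894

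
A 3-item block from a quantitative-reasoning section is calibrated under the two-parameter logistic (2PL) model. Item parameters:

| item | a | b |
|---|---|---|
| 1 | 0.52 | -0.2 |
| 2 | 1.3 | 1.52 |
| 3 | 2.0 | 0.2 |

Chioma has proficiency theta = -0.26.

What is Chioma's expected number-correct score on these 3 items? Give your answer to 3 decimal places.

0.867

P(theta) = 1 / (1 + exp(−a(theta − b)))
P_1 = 1/(1+e^{0.0312}) = 0.4922
P_2 = 1/(1+e^{2.3140}) = 0.0900
P_3 = 1/(1+e^{0.9200}) = 0.2850
E[score] = 0.4922 + 0.0900 + 0.2850 = 0.8671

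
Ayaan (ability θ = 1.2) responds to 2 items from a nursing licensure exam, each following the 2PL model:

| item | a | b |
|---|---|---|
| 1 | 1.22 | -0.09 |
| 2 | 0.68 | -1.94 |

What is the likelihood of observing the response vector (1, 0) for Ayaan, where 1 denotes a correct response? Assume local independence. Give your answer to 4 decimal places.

P(θ) = 1 / (1 + exp(−a(θ − b)))
P_1 = 1/(1+e^{-1.5738}) = 0.8283
P_2 = 1/(1+e^{-2.1352}) = 0.8943
L = P_1 × (1−P_2) = 0.8283 × 0.1057 = 0.08757

0.0876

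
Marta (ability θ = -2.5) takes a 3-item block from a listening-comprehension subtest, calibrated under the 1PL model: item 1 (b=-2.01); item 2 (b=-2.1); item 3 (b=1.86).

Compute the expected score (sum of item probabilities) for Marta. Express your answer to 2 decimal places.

P(θ) = 1 / (1 + exp(−(θ − b)))
P_1 = 1/(1+e^{0.4900}) = 0.3799
P_2 = 1/(1+e^{0.4000}) = 0.4013
P_3 = 1/(1+e^{4.3600}) = 0.0126
E[score] = 0.3799 + 0.4013 + 0.0126 = 0.7938

0.79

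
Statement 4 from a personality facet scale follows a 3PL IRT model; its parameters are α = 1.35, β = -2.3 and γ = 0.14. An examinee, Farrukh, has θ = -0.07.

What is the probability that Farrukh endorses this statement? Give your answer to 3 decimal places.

0.960

P(θ) = γ + (1 − γ) · 1 / (1 + exp(−α(θ − β)))
Exponent: 1.35 × (-0.07 − (-2.3)) = 3.0105
1/(1 + e^{-3.0105}) = 0.9530
P = 0.14 + 0.86 × 0.9530 = 0.9596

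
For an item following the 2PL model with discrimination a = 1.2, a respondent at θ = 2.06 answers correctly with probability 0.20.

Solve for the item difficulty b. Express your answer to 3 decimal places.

3.215

P(θ) = 1 / (1 + exp(−a(θ − b)))
logit(0.20) = ln(0.20/0.80) = -1.3863
b = θ − logit/(a) = 2.06 − (-1.3863)/1.2000 = 3.2152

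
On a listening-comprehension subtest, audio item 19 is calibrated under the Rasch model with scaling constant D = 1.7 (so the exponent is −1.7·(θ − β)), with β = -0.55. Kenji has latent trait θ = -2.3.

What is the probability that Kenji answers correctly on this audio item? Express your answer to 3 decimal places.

P(θ) = 1 / (1 + exp(−D·(θ − β)))
Exponent: 1.7 × (-2.3 − (-0.55)) = -2.9750
1/(1 + e^{2.9750}) = 0.0486
P = 0.0486

0.049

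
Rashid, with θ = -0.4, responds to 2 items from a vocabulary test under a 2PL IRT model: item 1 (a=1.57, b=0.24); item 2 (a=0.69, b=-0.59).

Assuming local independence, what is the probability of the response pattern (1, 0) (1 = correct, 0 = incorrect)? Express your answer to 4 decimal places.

0.1252

P(θ) = 1 / (1 + exp(−a(θ − b)))
P_1 = 1/(1+e^{1.0048}) = 0.2680
P_2 = 1/(1+e^{-0.1311}) = 0.5327
L = P_1 × (1−P_2) = 0.2680 × 0.4673 = 0.12523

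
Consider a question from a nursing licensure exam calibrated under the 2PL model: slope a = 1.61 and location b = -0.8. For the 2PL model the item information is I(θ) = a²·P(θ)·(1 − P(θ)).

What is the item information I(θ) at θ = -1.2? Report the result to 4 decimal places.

P = 1/(1+e^{0.6440}) = 0.3443
P(1−P) = 0.3443 × 0.6557 = 0.2258
I = a² × P(1−P) = 1.61² × 0.2258 = 0.58522

0.5852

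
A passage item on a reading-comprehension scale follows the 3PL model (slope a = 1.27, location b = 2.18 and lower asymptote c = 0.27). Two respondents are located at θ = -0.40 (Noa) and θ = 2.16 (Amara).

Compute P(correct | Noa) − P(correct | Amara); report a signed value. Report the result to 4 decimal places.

P(θ) = c + (1 − c) · 1 / (1 + exp(−a(θ − b)))
P(Noa) = 0.2966  [exponent -3.2766]
P(Amara) = 0.6304  [exponent -0.0254]
Difference = 0.2966 − 0.6304 = -0.3338

-0.3338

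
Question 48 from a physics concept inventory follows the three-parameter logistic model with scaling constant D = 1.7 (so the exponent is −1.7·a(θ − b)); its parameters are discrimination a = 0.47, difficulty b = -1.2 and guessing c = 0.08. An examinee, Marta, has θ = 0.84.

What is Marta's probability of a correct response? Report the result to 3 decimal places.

0.849

P(θ) = c + (1 − c) · 1 / (1 + exp(−D·a(θ − b)))
Exponent: 1.7 × 0.47 × (0.84 − (-1.2)) = 1.6300
1/(1 + e^{-1.6300}) = 0.8362
P = 0.08 + 0.92 × 0.8362 = 0.8493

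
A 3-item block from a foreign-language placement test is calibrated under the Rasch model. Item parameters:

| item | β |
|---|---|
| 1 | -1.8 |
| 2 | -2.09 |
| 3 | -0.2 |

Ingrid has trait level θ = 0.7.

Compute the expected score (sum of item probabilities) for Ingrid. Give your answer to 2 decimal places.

P(θ) = 1 / (1 + exp(−(θ − β)))
P_1 = 1/(1+e^{-2.5000}) = 0.9241
P_2 = 1/(1+e^{-2.7900}) = 0.9421
P_3 = 1/(1+e^{-0.9000}) = 0.7109
E[score] = 0.9241 + 0.9421 + 0.7109 = 2.5772

2.58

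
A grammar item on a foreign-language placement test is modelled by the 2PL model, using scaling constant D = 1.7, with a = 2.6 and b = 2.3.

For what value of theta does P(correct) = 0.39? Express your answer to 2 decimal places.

2.20

P(theta) = 1 / (1 + exp(−D·a(theta − b)))
logit = ln(0.3900/0.6100) = -0.4473
theta = b + logit/(1.7·a) = 2.3 + (-0.4473)/4.4200 = 2.1988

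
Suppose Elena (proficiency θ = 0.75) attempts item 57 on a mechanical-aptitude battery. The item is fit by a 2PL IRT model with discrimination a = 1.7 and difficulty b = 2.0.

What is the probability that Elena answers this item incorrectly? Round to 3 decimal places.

0.893

P(θ) = 1 / (1 + exp(−a(θ − b)))
Exponent: 1.7 × (0.75 − 2.0) = -2.1250
1/(1 + e^{2.1250}) = 0.1067
P(incorrect) = 1 − 0.1067 = 0.8933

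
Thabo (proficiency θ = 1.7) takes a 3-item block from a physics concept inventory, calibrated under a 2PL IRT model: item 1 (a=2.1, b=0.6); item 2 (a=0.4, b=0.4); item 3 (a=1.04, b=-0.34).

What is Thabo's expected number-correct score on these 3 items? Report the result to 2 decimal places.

2.43

P(θ) = 1 / (1 + exp(−a(θ − b)))
P_1 = 1/(1+e^{-2.3100}) = 0.9097
P_2 = 1/(1+e^{-0.5200}) = 0.6271
P_3 = 1/(1+e^{-2.1216}) = 0.8930
E[score] = 0.9097 + 0.6271 + 0.8930 = 2.4298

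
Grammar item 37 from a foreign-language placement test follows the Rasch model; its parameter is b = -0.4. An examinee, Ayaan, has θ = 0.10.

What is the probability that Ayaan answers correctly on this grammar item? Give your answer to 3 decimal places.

P(θ) = 1 / (1 + exp(−(θ − b)))
Exponent: (0.10 − (-0.4)) = 0.5000
1/(1 + e^{-0.5000}) = 0.6225
P = 0.6225

0.622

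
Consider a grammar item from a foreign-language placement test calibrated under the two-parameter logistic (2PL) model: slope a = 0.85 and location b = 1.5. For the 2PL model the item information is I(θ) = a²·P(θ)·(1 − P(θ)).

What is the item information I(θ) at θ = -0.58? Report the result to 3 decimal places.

0.090

P = 1/(1+e^{1.7680}) = 0.1458
P(1−P) = 0.1458 × 0.8542 = 0.1245
I = a² × P(1−P) = 0.85² × 0.1245 = 0.08998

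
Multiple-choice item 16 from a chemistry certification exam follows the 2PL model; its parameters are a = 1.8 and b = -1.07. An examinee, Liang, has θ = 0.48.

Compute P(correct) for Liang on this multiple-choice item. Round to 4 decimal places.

0.9421

P(θ) = 1 / (1 + exp(−a(θ − b)))
Exponent: 1.8 × (0.48 − (-1.07)) = 2.7900
1/(1 + e^{-2.7900}) = 0.9421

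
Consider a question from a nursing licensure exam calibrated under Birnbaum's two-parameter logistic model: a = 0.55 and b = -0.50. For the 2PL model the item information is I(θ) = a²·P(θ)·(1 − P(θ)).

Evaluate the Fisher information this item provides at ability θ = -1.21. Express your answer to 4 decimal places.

P = 1/(1+e^{0.3905}) = 0.4036
P(1−P) = 0.4036 × 0.5964 = 0.2407
I = a² × P(1−P) = 0.55² × 0.2407 = 0.07281

0.0728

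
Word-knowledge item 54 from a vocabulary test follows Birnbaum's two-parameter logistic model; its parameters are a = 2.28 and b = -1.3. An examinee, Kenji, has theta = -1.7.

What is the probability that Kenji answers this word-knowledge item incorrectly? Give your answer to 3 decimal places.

0.713

P(theta) = 1 / (1 + exp(−a(theta − b)))
Exponent: 2.28 × (-1.7 − (-1.3)) = -0.9120
1/(1 + e^{0.9120}) = 0.2866
P(incorrect) = 1 − 0.2866 = 0.7134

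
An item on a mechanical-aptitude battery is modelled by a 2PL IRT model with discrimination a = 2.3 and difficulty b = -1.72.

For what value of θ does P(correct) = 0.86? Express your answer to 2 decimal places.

-0.93

P(θ) = 1 / (1 + exp(−a(θ − b)))
logit = ln(0.8600/0.1400) = 1.8153
θ = b + logit/(a) = -1.72 + 1.8153/2.3000 = -0.9307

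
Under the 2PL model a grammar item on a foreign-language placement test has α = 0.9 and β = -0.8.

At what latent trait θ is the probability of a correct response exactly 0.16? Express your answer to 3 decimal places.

P(θ) = 1 / (1 + exp(−α(θ − β)))
logit = ln(0.1600/0.8400) = -1.6582
θ = β + logit/(α) = -0.8 + (-1.6582)/0.9000 = -2.6425

-2.642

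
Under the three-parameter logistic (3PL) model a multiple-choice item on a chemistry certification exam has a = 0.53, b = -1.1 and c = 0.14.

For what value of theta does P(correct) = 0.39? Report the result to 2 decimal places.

P(theta) = c + (1 − c) · 1 / (1 + exp(−a(theta − b)))
Remove guessing floor: (0.39 − 0.14)/(1 − 0.14) = 0.2907
logit = ln(0.2907/0.7093) = -0.8920
theta = b + logit/(a) = -1.1 + (-0.8920)/0.5300 = -2.7830

-2.78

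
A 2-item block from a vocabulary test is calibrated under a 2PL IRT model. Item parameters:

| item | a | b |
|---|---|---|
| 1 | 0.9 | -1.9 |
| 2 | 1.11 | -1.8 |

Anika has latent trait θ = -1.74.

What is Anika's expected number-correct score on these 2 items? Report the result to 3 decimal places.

1.053

P(θ) = 1 / (1 + exp(−a(θ − b)))
P_1 = 1/(1+e^{-0.1440}) = 0.5359
P_2 = 1/(1+e^{-0.0666}) = 0.5166
E[score] = 0.5359 + 0.5166 = 1.0526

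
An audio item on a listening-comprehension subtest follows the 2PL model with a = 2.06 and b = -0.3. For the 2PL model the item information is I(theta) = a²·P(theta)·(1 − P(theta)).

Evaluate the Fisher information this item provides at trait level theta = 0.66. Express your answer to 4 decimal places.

0.4532

P = 1/(1+e^{-1.9776}) = 0.8784
P(1−P) = 0.8784 × 0.1216 = 0.1068
I = a² × P(1−P) = 2.06² × 0.1068 = 0.45319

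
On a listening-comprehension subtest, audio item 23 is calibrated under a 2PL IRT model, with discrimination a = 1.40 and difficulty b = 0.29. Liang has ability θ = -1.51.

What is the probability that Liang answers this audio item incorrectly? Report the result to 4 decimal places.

0.9255

P(θ) = 1 / (1 + exp(−a(θ − b)))
Exponent: 1.40 × (-1.51 − 0.29) = -2.5200
1/(1 + e^{2.5200}) = 0.0745
P(incorrect) = 1 − 0.0745 = 0.9255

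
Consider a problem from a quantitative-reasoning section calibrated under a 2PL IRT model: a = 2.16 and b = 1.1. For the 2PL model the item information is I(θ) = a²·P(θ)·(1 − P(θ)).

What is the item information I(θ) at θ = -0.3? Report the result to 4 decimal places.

0.2062

P = 1/(1+e^{3.0240}) = 0.0464
P(1−P) = 0.0464 × 0.9536 = 0.0442
I = a² × P(1−P) = 2.16² × 0.0442 = 0.20624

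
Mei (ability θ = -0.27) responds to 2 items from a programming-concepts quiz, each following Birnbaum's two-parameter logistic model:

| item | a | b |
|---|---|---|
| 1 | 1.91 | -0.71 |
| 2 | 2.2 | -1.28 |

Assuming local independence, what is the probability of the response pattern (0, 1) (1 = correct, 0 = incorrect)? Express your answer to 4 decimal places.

P(θ) = 1 / (1 + exp(−a(θ − b)))
P_1 = 1/(1+e^{-0.8404}) = 0.6985
P_2 = 1/(1+e^{-2.2220}) = 0.9022
L = (1−P_1) × P_2 = 0.3015 × 0.9022 = 0.27197

0.2720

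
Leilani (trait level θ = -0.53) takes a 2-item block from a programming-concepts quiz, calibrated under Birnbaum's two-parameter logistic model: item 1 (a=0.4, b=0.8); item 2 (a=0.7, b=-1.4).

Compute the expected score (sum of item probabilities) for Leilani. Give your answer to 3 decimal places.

P(θ) = 1 / (1 + exp(−a(θ − b)))
P_1 = 1/(1+e^{0.5320}) = 0.3701
P_2 = 1/(1+e^{-0.6090}) = 0.6477
E[score] = 0.3701 + 0.6477 = 1.0178

1.018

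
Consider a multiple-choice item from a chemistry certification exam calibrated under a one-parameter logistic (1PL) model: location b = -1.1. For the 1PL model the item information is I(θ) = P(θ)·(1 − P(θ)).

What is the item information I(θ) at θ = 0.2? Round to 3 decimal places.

0.168

P = 1/(1+e^{-1.3000}) = 0.7858
P(1−P) = 0.7858 × 0.2142 = 0.1683
I = P(1−P) = 0.16830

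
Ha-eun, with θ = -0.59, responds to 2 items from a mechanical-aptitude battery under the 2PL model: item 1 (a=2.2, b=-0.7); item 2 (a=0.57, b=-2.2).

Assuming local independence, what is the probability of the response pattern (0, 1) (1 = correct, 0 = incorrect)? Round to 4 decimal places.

0.3143

P(θ) = 1 / (1 + exp(−a(θ − b)))
P_1 = 1/(1+e^{-0.2420}) = 0.5602
P_2 = 1/(1+e^{-0.9177}) = 0.7146
L = (1−P_1) × P_2 = 0.4398 × 0.7146 = 0.31426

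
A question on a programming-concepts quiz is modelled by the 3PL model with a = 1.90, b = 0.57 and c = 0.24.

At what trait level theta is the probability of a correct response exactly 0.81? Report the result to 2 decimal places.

P(theta) = c + (1 − c) · 1 / (1 + exp(−a(theta − b)))
Remove guessing floor: (0.81 − 0.24)/(1 − 0.24) = 0.7500
logit = ln(0.7500/0.2500) = 1.0986
theta = b + logit/(a) = 0.57 + 1.0986/1.9000 = 1.1482

1.15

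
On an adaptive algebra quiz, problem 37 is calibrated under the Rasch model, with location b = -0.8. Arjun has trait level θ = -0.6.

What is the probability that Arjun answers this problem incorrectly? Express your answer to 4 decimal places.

P(θ) = 1 / (1 + exp(−(θ − b)))
Exponent: (-0.6 − (-0.8)) = 0.2000
1/(1 + e^{-0.2000}) = 0.5498
P = 0.5498
P(incorrect) = 1 − 0.5498 = 0.4502

0.4502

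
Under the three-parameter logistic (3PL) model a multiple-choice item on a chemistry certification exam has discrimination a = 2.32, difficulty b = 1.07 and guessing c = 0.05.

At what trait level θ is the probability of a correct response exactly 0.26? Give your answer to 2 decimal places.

0.53

P(θ) = c + (1 − c) · 1 / (1 + exp(−a(θ − b)))
Remove guessing floor: (0.26 − 0.05)/(1 − 0.05) = 0.2211
logit = ln(0.2211/0.7789) = -1.2595
θ = b + logit/(a) = 1.07 + (-1.2595)/2.3200 = 0.5271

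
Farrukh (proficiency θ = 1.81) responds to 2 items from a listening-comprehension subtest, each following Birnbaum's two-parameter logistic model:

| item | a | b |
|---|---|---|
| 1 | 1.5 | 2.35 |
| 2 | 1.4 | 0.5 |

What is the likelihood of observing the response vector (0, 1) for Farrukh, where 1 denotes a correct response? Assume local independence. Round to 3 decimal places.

P(θ) = 1 / (1 + exp(−a(θ − b)))
P_1 = 1/(1+e^{0.8100}) = 0.3079
P_2 = 1/(1+e^{-1.8340}) = 0.8622
L = (1−P_1) × P_2 = 0.6921 × 0.8622 = 0.59676

0.597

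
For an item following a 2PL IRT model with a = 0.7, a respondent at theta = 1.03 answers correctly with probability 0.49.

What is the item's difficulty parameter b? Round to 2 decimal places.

P(theta) = 1 / (1 + exp(−a(theta − b)))
logit(0.49) = ln(0.49/0.51) = -0.0400
b = theta − logit/(a) = 1.03 − (-0.0400)/0.7000 = 1.0872

1.09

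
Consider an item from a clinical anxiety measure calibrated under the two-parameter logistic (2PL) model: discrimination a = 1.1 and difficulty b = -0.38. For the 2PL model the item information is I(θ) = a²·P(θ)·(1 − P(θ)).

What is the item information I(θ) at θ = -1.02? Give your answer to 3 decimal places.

P = 1/(1+e^{0.7040}) = 0.3309
P(1−P) = 0.3309 × 0.6691 = 0.2214
I = a² × P(1−P) = 1.1² × 0.2214 = 0.26791

0.268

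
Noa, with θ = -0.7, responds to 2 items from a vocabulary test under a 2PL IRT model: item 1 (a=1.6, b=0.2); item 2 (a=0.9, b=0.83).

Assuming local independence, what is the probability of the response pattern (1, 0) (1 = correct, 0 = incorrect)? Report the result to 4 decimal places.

P(θ) = 1 / (1 + exp(−a(θ − b)))
P_1 = 1/(1+e^{1.4400}) = 0.1915
P_2 = 1/(1+e^{1.3770}) = 0.2015
L = P_1 × (1−P_2) = 0.1915 × 0.7985 = 0.15295

0.1530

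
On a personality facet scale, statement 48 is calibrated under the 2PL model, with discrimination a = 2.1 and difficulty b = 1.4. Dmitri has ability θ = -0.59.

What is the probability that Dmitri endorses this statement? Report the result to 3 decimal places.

0.015

P(θ) = 1 / (1 + exp(−a(θ − b)))
Exponent: 2.1 × (-0.59 − 1.4) = -4.1790
1/(1 + e^{4.1790}) = 0.0151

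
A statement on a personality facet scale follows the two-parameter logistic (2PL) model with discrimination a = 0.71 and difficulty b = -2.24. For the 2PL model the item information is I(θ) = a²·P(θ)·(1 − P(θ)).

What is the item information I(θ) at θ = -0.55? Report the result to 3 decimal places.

P = 1/(1+e^{-1.1999}) = 0.7685
P(1−P) = 0.7685 × 0.2315 = 0.1779
I = a² × P(1−P) = 0.71² × 0.1779 = 0.08968

0.090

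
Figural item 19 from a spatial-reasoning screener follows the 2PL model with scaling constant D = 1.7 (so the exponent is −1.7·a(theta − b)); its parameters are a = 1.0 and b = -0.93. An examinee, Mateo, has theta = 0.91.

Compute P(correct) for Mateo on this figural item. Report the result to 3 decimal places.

0.958

P(theta) = 1 / (1 + exp(−D·a(theta − b)))
Exponent: 1.7 × 1.0 × (0.91 − (-0.93)) = 3.1280
1/(1 + e^{-3.1280}) = 0.9580
P = 0.9580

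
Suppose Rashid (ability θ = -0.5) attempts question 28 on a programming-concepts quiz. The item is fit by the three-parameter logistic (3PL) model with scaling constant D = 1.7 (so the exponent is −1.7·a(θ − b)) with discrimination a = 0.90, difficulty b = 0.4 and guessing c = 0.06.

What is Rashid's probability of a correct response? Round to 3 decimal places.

0.249

P(θ) = c + (1 − c) · 1 / (1 + exp(−D·a(θ − b)))
Exponent: 1.7 × 0.90 × (-0.5 − 0.4) = -1.3770
1/(1 + e^{1.3770}) = 0.2015
P = 0.06 + 0.94 × 0.2015 = 0.2494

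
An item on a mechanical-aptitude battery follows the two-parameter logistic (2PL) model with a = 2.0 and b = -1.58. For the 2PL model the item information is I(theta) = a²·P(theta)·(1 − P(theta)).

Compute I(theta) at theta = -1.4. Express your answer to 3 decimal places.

P = 1/(1+e^{-0.3600}) = 0.5890
P(1−P) = 0.5890 × 0.4110 = 0.2421
I = a² × P(1−P) = 2.0² × 0.2421 = 0.96829

0.968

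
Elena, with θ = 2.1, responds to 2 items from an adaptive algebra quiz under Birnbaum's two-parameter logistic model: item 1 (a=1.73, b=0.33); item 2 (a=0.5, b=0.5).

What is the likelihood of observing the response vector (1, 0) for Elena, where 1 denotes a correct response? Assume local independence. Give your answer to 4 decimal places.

P(θ) = 1 / (1 + exp(−a(θ − b)))
P_1 = 1/(1+e^{-3.0621}) = 0.9553
P_2 = 1/(1+e^{-0.8000}) = 0.6900
L = P_1 × (1−P_2) = 0.9553 × 0.3100 = 0.29617

0.2962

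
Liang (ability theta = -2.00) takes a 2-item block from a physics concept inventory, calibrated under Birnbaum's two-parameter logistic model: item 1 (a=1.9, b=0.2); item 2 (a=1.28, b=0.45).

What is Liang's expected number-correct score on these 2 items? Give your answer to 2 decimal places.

P(theta) = 1 / (1 + exp(−a(theta − b)))
P_1 = 1/(1+e^{4.1800}) = 0.0151
P_2 = 1/(1+e^{3.1360}) = 0.0416
E[score] = 0.0151 + 0.0416 = 0.0567

0.06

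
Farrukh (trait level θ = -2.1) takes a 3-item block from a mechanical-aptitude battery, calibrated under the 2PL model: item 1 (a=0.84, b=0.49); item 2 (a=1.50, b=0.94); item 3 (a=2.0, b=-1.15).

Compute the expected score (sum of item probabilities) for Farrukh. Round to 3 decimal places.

P(θ) = 1 / (1 + exp(−a(θ − b)))
P_1 = 1/(1+e^{2.1756}) = 0.1020
P_2 = 1/(1+e^{4.5600}) = 0.0104
P_3 = 1/(1+e^{1.9000}) = 0.1301
E[score] = 0.1020 + 0.0104 + 0.1301 = 0.2424

0.242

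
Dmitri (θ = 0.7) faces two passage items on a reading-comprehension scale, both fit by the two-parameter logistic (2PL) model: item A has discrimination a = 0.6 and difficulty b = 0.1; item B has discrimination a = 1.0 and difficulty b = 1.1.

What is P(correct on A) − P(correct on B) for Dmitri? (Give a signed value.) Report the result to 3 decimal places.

0.188

P(θ) = 1 / (1 + exp(−a(θ − b)))
P_A = 0.5890
P_B = 0.4013
P_A − P_B = 0.1877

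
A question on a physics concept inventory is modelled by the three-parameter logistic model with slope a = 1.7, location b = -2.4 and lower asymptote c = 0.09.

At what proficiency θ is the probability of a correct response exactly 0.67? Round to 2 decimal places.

P(θ) = c + (1 − c) · 1 / (1 + exp(−a(θ − b)))
Remove guessing floor: (0.67 − 0.09)/(1 − 0.09) = 0.6374
logit = ln(0.6374/0.3626) = 0.5639
θ = b + logit/(a) = -2.4 + 0.5639/1.7000 = -2.0683

-2.07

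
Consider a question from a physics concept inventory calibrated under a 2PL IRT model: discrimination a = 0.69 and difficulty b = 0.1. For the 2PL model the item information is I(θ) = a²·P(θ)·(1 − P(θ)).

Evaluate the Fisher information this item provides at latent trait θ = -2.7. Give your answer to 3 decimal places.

P = 1/(1+e^{1.9320}) = 0.1265
P(1−P) = 0.1265 × 0.8735 = 0.1105
I = a² × P(1−P) = 0.69² × 0.1105 = 0.05262

0.053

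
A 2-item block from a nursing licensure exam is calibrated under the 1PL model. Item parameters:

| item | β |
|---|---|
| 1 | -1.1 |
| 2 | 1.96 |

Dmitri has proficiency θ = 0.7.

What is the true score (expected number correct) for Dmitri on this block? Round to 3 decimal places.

1.079

P(θ) = 1 / (1 + exp(−(θ − β)))
P_1 = 1/(1+e^{-1.8000}) = 0.8581
P_2 = 1/(1+e^{1.2600}) = 0.2210
E[score] = 0.8581 + 0.2210 = 1.0791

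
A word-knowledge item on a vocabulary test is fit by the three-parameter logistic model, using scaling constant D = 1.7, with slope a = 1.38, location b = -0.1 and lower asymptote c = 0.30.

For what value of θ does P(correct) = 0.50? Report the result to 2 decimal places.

P(θ) = c + (1 − c) · 1 / (1 + exp(−D·a(θ − b)))
Remove guessing floor: (0.50 − 0.30)/(1 − 0.30) = 0.2857
logit = ln(0.2857/0.7143) = -0.9163
θ = b + logit/(1.7·a) = -0.1 + (-0.9163)/2.3460 = -0.4906

-0.49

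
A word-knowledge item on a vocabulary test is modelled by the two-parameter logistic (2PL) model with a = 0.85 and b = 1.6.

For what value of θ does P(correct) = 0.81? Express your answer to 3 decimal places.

3.306

P(θ) = 1 / (1 + exp(−a(θ − b)))
logit = ln(0.8100/0.1900) = 1.4500
θ = b + logit/(a) = 1.6 + 1.4500/0.8500 = 3.3059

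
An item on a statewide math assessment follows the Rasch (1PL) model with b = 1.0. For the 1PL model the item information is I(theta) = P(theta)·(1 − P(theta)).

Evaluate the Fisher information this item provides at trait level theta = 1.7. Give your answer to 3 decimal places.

0.222

P = 1/(1+e^{-0.7000}) = 0.6682
P(1−P) = 0.6682 × 0.3318 = 0.2217
I = P(1−P) = 0.22171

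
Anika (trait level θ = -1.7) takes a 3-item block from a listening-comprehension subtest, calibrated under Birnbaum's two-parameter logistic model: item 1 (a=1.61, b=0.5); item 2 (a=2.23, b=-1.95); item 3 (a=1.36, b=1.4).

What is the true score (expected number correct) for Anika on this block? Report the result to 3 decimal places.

0.679

P(θ) = 1 / (1 + exp(−a(θ − b)))
P_1 = 1/(1+e^{3.5420}) = 0.0281
P_2 = 1/(1+e^{-0.5575}) = 0.6359
P_3 = 1/(1+e^{4.2160}) = 0.0145
E[score] = 0.0281 + 0.6359 + 0.0145 = 0.6786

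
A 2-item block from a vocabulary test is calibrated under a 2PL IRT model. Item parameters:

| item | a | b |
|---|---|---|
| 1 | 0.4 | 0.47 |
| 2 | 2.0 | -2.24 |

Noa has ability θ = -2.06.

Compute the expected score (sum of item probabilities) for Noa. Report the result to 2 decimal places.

P(θ) = 1 / (1 + exp(−a(θ − b)))
P_1 = 1/(1+e^{1.0120}) = 0.2666
P_2 = 1/(1+e^{-0.3600}) = 0.5890
E[score] = 0.2666 + 0.5890 = 0.8556

0.86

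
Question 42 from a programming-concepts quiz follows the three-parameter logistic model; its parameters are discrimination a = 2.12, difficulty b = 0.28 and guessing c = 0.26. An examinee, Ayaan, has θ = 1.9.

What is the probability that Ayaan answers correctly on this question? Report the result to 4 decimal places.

P(θ) = c + (1 − c) · 1 / (1 + exp(−a(θ − b)))
Exponent: 2.12 × (1.9 − 0.28) = 3.4344
1/(1 + e^{-3.4344}) = 0.9688
P = 0.26 + 0.74 × 0.9688 = 0.9769

0.9769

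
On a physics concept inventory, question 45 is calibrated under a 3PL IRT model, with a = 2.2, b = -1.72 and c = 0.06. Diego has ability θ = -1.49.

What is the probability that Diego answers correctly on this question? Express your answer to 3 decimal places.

P(θ) = c + (1 − c) · 1 / (1 + exp(−a(θ − b)))
Exponent: 2.2 × (-1.49 − (-1.72)) = 0.5060
1/(1 + e^{-0.5060}) = 0.6239
P = 0.06 + 0.94 × 0.6239 = 0.6464

0.646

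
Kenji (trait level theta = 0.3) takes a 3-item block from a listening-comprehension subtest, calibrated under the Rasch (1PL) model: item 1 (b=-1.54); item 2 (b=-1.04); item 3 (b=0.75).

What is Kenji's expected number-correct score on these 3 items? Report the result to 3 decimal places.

P(theta) = 1 / (1 + exp(−(theta − b)))
P_1 = 1/(1+e^{-1.8400}) = 0.8629
P_2 = 1/(1+e^{-1.3400}) = 0.7925
P_3 = 1/(1+e^{0.4500}) = 0.3894
E[score] = 0.8629 + 0.7925 + 0.3894 = 2.0448

2.045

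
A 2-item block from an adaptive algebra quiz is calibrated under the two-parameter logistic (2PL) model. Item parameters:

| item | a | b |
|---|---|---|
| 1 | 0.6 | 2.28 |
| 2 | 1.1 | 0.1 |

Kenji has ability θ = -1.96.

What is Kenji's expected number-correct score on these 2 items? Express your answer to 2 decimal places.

P(θ) = 1 / (1 + exp(−a(θ − b)))
P_1 = 1/(1+e^{2.5440}) = 0.0728
P_2 = 1/(1+e^{2.2660}) = 0.0940
E[score] = 0.0728 + 0.0940 = 0.1668

0.17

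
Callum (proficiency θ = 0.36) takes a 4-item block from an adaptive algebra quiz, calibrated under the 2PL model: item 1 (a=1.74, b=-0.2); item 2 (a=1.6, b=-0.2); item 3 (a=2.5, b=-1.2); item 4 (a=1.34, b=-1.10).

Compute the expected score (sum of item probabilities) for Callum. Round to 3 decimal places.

3.292

P(θ) = 1 / (1 + exp(−a(θ − b)))
P_1 = 1/(1+e^{-0.9744}) = 0.7260
P_2 = 1/(1+e^{-0.8960}) = 0.7101
P_3 = 1/(1+e^{-3.9000}) = 0.9802
P_4 = 1/(1+e^{-1.9564}) = 0.8761
E[score] = 0.7260 + 0.7101 + 0.9802 + 0.8761 = 3.2924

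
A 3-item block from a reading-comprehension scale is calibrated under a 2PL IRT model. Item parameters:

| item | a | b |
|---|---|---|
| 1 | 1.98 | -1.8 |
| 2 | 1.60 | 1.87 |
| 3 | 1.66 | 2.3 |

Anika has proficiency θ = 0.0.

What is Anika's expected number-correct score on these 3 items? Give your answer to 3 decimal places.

P(θ) = 1 / (1 + exp(−a(θ − b)))
P_1 = 1/(1+e^{-3.5640}) = 0.9725
P_2 = 1/(1+e^{2.9920}) = 0.0478
P_3 = 1/(1+e^{3.8180}) = 0.0215
E[score] = 0.9725 + 0.0478 + 0.0215 = 1.0417

1.042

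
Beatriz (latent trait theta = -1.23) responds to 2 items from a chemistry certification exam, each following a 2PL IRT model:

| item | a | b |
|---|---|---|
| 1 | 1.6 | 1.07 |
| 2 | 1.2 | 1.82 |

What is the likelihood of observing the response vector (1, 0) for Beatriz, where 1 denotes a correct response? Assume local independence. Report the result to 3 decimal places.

P(theta) = 1 / (1 + exp(−a(theta − b)))
P_1 = 1/(1+e^{3.6800}) = 0.0246
P_2 = 1/(1+e^{3.6600}) = 0.0251
L = P_1 × (1−P_2) = 0.0246 × 0.9749 = 0.02399

0.024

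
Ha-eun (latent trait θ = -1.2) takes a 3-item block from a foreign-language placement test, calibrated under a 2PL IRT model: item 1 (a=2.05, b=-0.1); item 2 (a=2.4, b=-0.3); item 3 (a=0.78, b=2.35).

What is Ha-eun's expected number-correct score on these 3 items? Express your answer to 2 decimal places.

P(θ) = 1 / (1 + exp(−a(θ − b)))
P_1 = 1/(1+e^{2.2550}) = 0.0949
P_2 = 1/(1+e^{2.1600}) = 0.1034
P_3 = 1/(1+e^{2.7690}) = 0.0590
E[score] = 0.0949 + 0.1034 + 0.0590 = 0.2573

0.26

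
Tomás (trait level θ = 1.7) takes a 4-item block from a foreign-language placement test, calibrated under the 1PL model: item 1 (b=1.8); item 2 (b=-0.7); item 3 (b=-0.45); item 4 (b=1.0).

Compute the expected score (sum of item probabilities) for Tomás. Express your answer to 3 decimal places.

P(θ) = 1 / (1 + exp(−(θ − b)))
P_1 = 1/(1+e^{0.1000}) = 0.4750
P_2 = 1/(1+e^{-2.4000}) = 0.9168
P_3 = 1/(1+e^{-2.1500}) = 0.8957
P_4 = 1/(1+e^{-0.7000}) = 0.6682
E[score] = 0.4750 + 0.9168 + 0.8957 + 0.6682 = 2.9557

2.956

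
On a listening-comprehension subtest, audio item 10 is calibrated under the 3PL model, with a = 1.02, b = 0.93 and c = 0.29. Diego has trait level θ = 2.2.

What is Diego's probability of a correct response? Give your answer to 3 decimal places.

0.847

P(θ) = c + (1 − c) · 1 / (1 + exp(−a(θ − b)))
Exponent: 1.02 × (2.2 − 0.93) = 1.2954
1/(1 + e^{-1.2954}) = 0.7851
P = 0.29 + 0.71 × 0.7851 = 0.8474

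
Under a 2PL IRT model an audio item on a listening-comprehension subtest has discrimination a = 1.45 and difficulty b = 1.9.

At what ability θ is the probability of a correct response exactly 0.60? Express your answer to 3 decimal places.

2.180

P(θ) = 1 / (1 + exp(−a(θ − b)))
logit = ln(0.6000/0.4000) = 0.4055
θ = b + logit/(a) = 1.9 + 0.4055/1.4500 = 2.1796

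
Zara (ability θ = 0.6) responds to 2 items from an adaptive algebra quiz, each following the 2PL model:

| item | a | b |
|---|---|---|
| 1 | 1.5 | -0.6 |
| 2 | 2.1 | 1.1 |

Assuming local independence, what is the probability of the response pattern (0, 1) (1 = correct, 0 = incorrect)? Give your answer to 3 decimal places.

P(θ) = 1 / (1 + exp(−a(θ − b)))
P_1 = 1/(1+e^{-1.8000}) = 0.8581
P_2 = 1/(1+e^{1.0500}) = 0.2592
L = (1−P_1) × P_2 = 0.1419 × 0.2592 = 0.03677

0.037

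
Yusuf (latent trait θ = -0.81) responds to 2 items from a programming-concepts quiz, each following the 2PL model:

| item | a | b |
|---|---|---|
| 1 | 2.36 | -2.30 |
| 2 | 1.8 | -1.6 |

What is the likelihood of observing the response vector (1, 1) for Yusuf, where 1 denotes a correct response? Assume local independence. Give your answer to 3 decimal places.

0.782

P(θ) = 1 / (1 + exp(−a(θ − b)))
P_1 = 1/(1+e^{-3.5164}) = 0.9712
P_2 = 1/(1+e^{-1.4220}) = 0.8057
L = P_1 × P_2 = 0.9712 × 0.8057 = 0.78241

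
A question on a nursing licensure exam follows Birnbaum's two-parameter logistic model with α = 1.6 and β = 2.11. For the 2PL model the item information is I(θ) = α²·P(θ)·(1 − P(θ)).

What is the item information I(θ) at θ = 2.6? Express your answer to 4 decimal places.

P = 1/(1+e^{-0.7840}) = 0.6865
P(1−P) = 0.6865 × 0.3135 = 0.2152
I = α² × P(1−P) = 1.6² × 0.2152 = 0.55092

0.5509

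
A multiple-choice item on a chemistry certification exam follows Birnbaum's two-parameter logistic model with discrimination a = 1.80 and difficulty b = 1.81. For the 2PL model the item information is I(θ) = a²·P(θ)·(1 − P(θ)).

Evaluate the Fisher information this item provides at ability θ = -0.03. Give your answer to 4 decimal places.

P = 1/(1+e^{3.3120}) = 0.0352
P(1−P) = 0.0352 × 0.9648 = 0.0339
I = a² × P(1−P) = 1.80² × 0.0339 = 0.10992

0.1099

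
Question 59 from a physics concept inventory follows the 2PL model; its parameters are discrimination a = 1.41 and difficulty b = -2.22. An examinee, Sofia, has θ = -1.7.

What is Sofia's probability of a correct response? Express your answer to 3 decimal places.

0.676

P(θ) = 1 / (1 + exp(−a(θ − b)))
Exponent: 1.41 × (-1.7 − (-2.22)) = 0.7332
1/(1 + e^{-0.7332}) = 0.6755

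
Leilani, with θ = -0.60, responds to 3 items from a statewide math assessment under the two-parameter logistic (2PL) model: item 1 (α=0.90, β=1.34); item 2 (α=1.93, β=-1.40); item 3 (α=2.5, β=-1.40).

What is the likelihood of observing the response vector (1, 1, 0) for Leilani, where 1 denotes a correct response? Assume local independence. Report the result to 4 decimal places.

0.0146

P(θ) = 1 / (1 + exp(−α(θ − β)))
P_1 = 1/(1+e^{1.7460}) = 0.1486
P_2 = 1/(1+e^{-1.5440}) = 0.8240
P_3 = 1/(1+e^{-2.0000}) = 0.8808
L = P_1 × P_2 × (1−P_3) = 0.1486 × 0.8240 × 0.1192 = 0.01459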